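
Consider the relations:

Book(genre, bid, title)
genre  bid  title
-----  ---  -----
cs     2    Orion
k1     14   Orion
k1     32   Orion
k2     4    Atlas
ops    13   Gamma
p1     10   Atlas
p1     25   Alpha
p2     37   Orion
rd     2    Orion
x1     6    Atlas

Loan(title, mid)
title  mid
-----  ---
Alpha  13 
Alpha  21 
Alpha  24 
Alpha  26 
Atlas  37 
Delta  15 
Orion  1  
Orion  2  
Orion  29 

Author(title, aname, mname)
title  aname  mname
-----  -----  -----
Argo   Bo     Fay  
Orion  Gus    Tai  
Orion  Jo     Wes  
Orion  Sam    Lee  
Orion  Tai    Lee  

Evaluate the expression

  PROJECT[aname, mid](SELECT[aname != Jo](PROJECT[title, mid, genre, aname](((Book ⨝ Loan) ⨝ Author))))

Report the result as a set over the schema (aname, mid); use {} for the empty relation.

{(Gus, 1), (Gus, 2), (Gus, 29), (Sam, 1), (Sam, 2), (Sam, 29), (Tai, 1), (Tai, 2), (Tai, 29)}

Natural join on title: {(cs, 2, Orion, 1), (cs, 2, Orion, 2), (cs, 2, Orion, 29), (k1, 14, Orion, 1), (k1, 14, Orion, 2), (k1, 14, Orion, 29), (k1, 32, Orion, 1), (k1, 32, Orion, 2), (k1, 32, Orion, 29), (k2, 4, Atlas, 37), (p1, 10, Atlas, 37), (p1, 25, Alpha, 13), (p1, 25, Alpha, 21), (p1, 25, Alpha, 24), (p1, 25, Alpha, 26), (p2, 37, Orion, 1), (p2, 37, Orion, 2), (p2, 37, Orion, 29), (rd, 2, Orion, 1), (rd, 2, Orion, 2), (rd, 2, Orion, 29), (x1, 6, Atlas, 37)}
Natural join on title: {(cs, 2, Orion, 1, Gus, Tai), (cs, 2, Orion, 1, Jo, Wes), (cs, 2, Orion, 1, Sam, Lee), (cs, 2, Orion, 1, Tai, Lee), (cs, 2, Orion, 2, Gus, Tai), (cs, 2, Orion, 2, Jo, Wes), (cs, 2, Orion, 2, Sam, Lee), (cs, 2, Orion, 2, Tai, Lee), (cs, 2, Orion, 29, Gus, Tai), (cs, 2, Orion, 29, Jo, Wes), (cs, 2, Orion, 29, Sam, Lee), (cs, 2, Orion, 29, Tai, Lee), (k1, 14, Orion, 1, Gus, Tai), (k1, 14, Orion, 1, Jo, Wes), (k1, 14, Orion, 1, Sam, Lee), (k1, 14, Orion, 1, Tai, Lee), (k1, 14, Orion, 2, Gus, Tai), (k1, 14, Orion, 2, Jo, Wes), (k1, 14, Orion, 2, Sam, Lee), (k1, 14, Orion, 2, Tai, Lee), (k1, 14, Orion, 29, Gus, Tai), (k1, 14, Orion, 29, Jo, Wes), (k1, 14, Orion, 29, Sam, Lee), (k1, 14, Orion, 29, Tai, Lee), (k1, 32, Orion, 1, Gus, Tai), (k1, 32, Orion, 1, Jo, Wes), (k1, 32, Orion, 1, Sam, Lee), (k1, 32, Orion, 1, Tai, Lee), (k1, 32, Orion, 2, Gus, Tai), (k1, 32, Orion, 2, Jo, Wes), (k1, 32, Orion, 2, Sam, Lee), (k1, 32, Orion, 2, Tai, Lee), (k1, 32, Orion, 29, Gus, Tai), (k1, 32, Orion, 29, Jo, Wes), (k1, 32, Orion, 29, Sam, Lee), (k1, 32, Orion, 29, Tai, Lee), (p2, 37, Orion, 1, Gus, Tai), (p2, 37, Orion, 1, Jo, Wes), (p2, 37, Orion, 1, Sam, Lee), (p2, 37, Orion, 1, Tai, Lee), (p2, 37, Orion, 2, Gus, Tai), (p2, 37, Orion, 2, Jo, Wes), (p2, 37, Orion, 2, Sam, Lee), (p2, 37, Orion, 2, Tai, Lee), (p2, 37, Orion, 29, Gus, Tai), (p2, 37, Orion, 29, Jo, Wes), (p2, 37, Orion, 29, Sam, Lee), (p2, 37, Orion, 29, Tai, Lee), (rd, 2, Orion, 1, Gus, Tai), (rd, 2, Orion, 1, Jo, Wes), (rd, 2, Orion, 1, Sam, Lee), (rd, 2, Orion, 1, Tai, Lee), (rd, 2, Orion, 2, Gus, Tai), (rd, 2, Orion, 2, Jo, Wes), (rd, 2, Orion, 2, Sam, Lee), (rd, 2, Orion, 2, Tai, Lee), (rd, 2, Orion, 29, Gus, Tai), (rd, 2, Orion, 29, Jo, Wes), (rd, 2, Orion, 29, Sam, Lee), (rd, 2, Orion, 29, Tai, Lee)}
π_{title, mid, genre, aname} gives {(Orion, 1, cs, Gus), (Orion, 1, cs, Jo), (Orion, 1, cs, Sam), (Orion, 1, cs, Tai), (Orion, 1, k1, Gus), (Orion, 1, k1, Jo), (Orion, 1, k1, Sam), (Orion, 1, k1, Tai), (Orion, 1, p2, Gus), (Orion, 1, p2, Jo), (Orion, 1, p2, Sam), (Orion, 1, p2, Tai), (Orion, 1, rd, Gus), (Orion, 1, rd, Jo), (Orion, 1, rd, Sam), (Orion, 1, rd, Tai), (Orion, 2, cs, Gus), (Orion, 2, cs, Jo), (Orion, 2, cs, Sam), (Orion, 2, cs, Tai), (Orion, 2, k1, Gus), (Orion, 2, k1, Jo), (Orion, 2, k1, Sam), (Orion, 2, k1, Tai), (Orion, 2, p2, Gus), (Orion, 2, p2, Jo), (Orion, 2, p2, Sam), (Orion, 2, p2, Tai), (Orion, 2, rd, Gus), (Orion, 2, rd, Jo), (Orion, 2, rd, Sam), (Orion, 2, rd, Tai), (Orion, 29, cs, Gus), (Orion, 29, cs, Jo), (Orion, 29, cs, Sam), (Orion, 29, cs, Tai), (Orion, 29, k1, Gus), (Orion, 29, k1, Jo), (Orion, 29, k1, Sam), (Orion, 29, k1, Tai), (Orion, 29, p2, Gus), (Orion, 29, p2, Jo), (Orion, 29, p2, Sam), (Orion, 29, p2, Tai), (Orion, 29, rd, Gus), (Orion, 29, rd, Jo), (Orion, 29, rd, Sam), (Orion, 29, rd, Tai)} (12 duplicate(s) eliminated).
Selection aname != Jo: {(Orion, 1, cs, Gus), (Orion, 1, cs, Sam), (Orion, 1, cs, Tai), (Orion, 1, k1, Gus), (Orion, 1, k1, Sam), (Orion, 1, k1, Tai), (Orion, 1, p2, Gus), (Orion, 1, p2, Sam), (Orion, 1, p2, Tai), (Orion, 1, rd, Gus), (Orion, 1, rd, Sam), (Orion, 1, rd, Tai), (Orion, 2, cs, Gus), (Orion, 2, cs, Sam), (Orion, 2, cs, Tai), (Orion, 2, k1, Gus), (Orion, 2, k1, Sam), (Orion, 2, k1, Tai), (Orion, 2, p2, Gus), (Orion, 2, p2, Sam), (Orion, 2, p2, Tai), (Orion, 2, rd, Gus), (Orion, 2, rd, Sam), (Orion, 2, rd, Tai), (Orion, 29, cs, Gus), (Orion, 29, cs, Sam), (Orion, 29, cs, Tai), (Orion, 29, k1, Gus), (Orion, 29, k1, Sam), (Orion, 29, k1, Tai), (Orion, 29, p2, Gus), (Orion, 29, p2, Sam), (Orion, 29, p2, Tai), (Orion, 29, rd, Gus), (Orion, 29, rd, Sam), (Orion, 29, rd, Tai)}
π_{aname, mid} gives {(Gus, 1), (Gus, 2), (Gus, 29), (Sam, 1), (Sam, 2), (Sam, 29), (Tai, 1), (Tai, 2), (Tai, 29)} (27 duplicate(s) eliminated).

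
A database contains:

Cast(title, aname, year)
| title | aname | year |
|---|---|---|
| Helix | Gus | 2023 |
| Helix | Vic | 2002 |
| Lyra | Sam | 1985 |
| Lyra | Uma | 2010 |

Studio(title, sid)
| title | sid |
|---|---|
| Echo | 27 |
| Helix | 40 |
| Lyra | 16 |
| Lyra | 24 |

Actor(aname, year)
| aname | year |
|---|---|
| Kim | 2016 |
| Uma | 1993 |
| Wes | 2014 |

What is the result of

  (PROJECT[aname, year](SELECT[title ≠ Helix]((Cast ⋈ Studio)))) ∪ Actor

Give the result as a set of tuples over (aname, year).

Joining Cast and Studio on title yields {(Helix, Gus, 2023, 40), (Helix, Vic, 2002, 40), (Lyra, Sam, 1985, 16), (Lyra, Sam, 1985, 24), (Lyra, Uma, 2010, 16), (Lyra, Uma, 2010, 24)}.
Apply σ_{title ≠ Helix}; surviving tuples: {(Lyra, Sam, 1985, 16), (Lyra, Sam, 1985, 24), (Lyra, Uma, 2010, 16), (Lyra, Uma, 2010, 24)}
Keep only column(s) aname, year (2 duplicate(s) eliminated): {(Sam, 1985), (Uma, 2010)}
Union: {(Sam, 1985), (Uma, 2010)} with {(Kim, 2016), (Uma, 1993), (Wes, 2014)} → {(Kim, 2016), (Sam, 1985), (Uma, 1993), (Uma, 2010), (Wes, 2014)}

{(Kim, 2016), (Sam, 1985), (Uma, 1993), (Uma, 2010), (Wes, 2014)}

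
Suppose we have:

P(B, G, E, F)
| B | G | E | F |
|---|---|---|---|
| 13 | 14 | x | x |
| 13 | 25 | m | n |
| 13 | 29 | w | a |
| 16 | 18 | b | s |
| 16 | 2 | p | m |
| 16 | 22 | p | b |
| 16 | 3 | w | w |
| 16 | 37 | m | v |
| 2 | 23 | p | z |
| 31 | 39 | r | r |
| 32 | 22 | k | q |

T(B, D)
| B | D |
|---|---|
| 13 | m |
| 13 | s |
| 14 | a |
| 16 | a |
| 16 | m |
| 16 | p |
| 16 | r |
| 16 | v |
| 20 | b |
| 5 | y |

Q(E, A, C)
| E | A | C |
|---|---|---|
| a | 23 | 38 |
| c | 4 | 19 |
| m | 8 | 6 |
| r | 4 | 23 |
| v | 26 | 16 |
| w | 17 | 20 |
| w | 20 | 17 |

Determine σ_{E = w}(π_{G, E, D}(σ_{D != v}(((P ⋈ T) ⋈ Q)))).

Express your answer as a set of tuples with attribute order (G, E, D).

{(29, w, m), (29, w, s), (3, w, a), (3, w, m), (3, w, p), (3, w, r)}

Joining P and T on B yields {(13, 14, x, x, m), (13, 14, x, x, s), (13, 25, m, n, m), (13, 25, m, n, s), (13, 29, w, a, m), (13, 29, w, a, s), (16, 18, b, s, a), (16, 18, b, s, m), (16, 18, b, s, p), (16, 18, b, s, r), (16, 18, b, s, v), (16, 2, p, m, a), (16, 2, p, m, m), (16, 2, p, m, p), (16, 2, p, m, r), (16, 2, p, m, v), (16, 22, p, b, a), (16, 22, p, b, m), (16, 22, p, b, p), (16, 22, p, b, r), (16, 22, p, b, v), (16, 3, w, w, a), (16, 3, w, w, m), (16, 3, w, w, p), (16, 3, w, w, r), (16, 3, w, w, v), (16, 37, m, v, a), (16, 37, m, v, m), (16, 37, m, v, p), (16, 37, m, v, r), (16, 37, m, v, v)}.
Joining (P ⋈ T) and Q on E yields {(13, 25, m, n, m, 8, 6), (13, 25, m, n, s, 8, 6), (13, 29, w, a, m, 17, 20), (13, 29, w, a, m, 20, 17), (13, 29, w, a, s, 17, 20), (13, 29, w, a, s, 20, 17), (16, 3, w, w, a, 17, 20), (16, 3, w, w, a, 20, 17), (16, 3, w, w, m, 17, 20), (16, 3, w, w, m, 20, 17), (16, 3, w, w, p, 17, 20), (16, 3, w, w, p, 20, 17), (16, 3, w, w, r, 17, 20), (16, 3, w, w, r, 20, 17), (16, 3, w, w, v, 17, 20), (16, 3, w, w, v, 20, 17), (16, 37, m, v, a, 8, 6), (16, 37, m, v, m, 8, 6), (16, 37, m, v, p, 8, 6), (16, 37, m, v, r, 8, 6), (16, 37, m, v, v, 8, 6)}.
Selection D != v: {(13, 25, m, n, m, 8, 6), (13, 25, m, n, s, 8, 6), (13, 29, w, a, m, 17, 20), (13, 29, w, a, m, 20, 17), (13, 29, w, a, s, 17, 20), (13, 29, w, a, s, 20, 17), (16, 3, w, w, a, 17, 20), (16, 3, w, w, a, 20, 17), (16, 3, w, w, m, 17, 20), (16, 3, w, w, m, 20, 17), (16, 3, w, w, p, 17, 20), (16, 3, w, w, p, 20, 17), (16, 3, w, w, r, 17, 20), (16, 3, w, w, r, 20, 17), (16, 37, m, v, a, 8, 6), (16, 37, m, v, m, 8, 6), (16, 37, m, v, p, 8, 6), (16, 37, m, v, r, 8, 6)}
π[G, E, D]: project onto (G, E, D) (6 duplicate(s) eliminated) → {(25, m, m), (25, m, s), (29, w, m), (29, w, s), (3, w, a), (3, w, m), (3, w, p), (3, w, r), (37, m, a), (37, m, m), (37, m, p), (37, m, r)}
Selection E = w: {(29, w, m), (29, w, s), (3, w, a), (3, w, m), (3, w, p), (3, w, r)}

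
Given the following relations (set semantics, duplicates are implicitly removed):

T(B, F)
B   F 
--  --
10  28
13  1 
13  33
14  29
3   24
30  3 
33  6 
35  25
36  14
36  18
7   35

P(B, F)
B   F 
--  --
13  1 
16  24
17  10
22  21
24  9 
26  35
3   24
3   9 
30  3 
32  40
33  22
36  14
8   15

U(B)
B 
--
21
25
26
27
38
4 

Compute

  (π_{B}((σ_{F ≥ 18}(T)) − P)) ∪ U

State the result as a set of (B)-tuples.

{10, 13, 14, 21, 25, 26, 27, 35, 36, 38, 4, 7}

σ[F ≥ 18]: keep tuples satisfying F ≥ 18 → {(10, 28), (13, 33), (14, 29), (3, 24), (35, 25), (36, 18), (7, 35)}
Taking the difference: {(10, 28), (13, 33), (14, 29), (35, 25), (36, 18), (7, 35)}
Projecting to B: {10, 13, 14, 35, 36, 7}
Taking the union: {10, 13, 14, 21, 25, 26, 27, 35, 36, 38, 4, 7}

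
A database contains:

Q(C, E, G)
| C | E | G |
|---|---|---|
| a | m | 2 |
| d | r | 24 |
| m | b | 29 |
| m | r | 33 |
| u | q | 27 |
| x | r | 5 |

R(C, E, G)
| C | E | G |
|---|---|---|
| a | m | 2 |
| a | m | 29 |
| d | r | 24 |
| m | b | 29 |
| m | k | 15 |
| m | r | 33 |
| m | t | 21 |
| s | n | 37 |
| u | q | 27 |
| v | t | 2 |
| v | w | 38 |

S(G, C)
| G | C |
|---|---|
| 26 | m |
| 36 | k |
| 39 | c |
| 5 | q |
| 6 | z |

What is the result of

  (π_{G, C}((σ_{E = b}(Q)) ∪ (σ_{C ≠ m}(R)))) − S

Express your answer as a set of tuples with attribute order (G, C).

Selection E = b: {(m, b, 29)}
Selection C ≠ m: {(a, m, 2), (a, m, 29), (d, r, 24), (s, n, 37), (u, q, 27), (v, t, 2), (v, w, 38)}
Union: {(m, b, 29)} with {(a, m, 2), (a, m, 29), (d, r, 24), (s, n, 37), (u, q, 27), (v, t, 2), (v, w, 38)} → {(a, m, 2), (a, m, 29), (d, r, 24), (m, b, 29), (s, n, 37), (u, q, 27), (v, t, 2), (v, w, 38)}
Projecting to G, C: {(2, a), (2, v), (24, d), (27, u), (29, a), (29, m), (37, s), (38, v)}
Difference: {(2, a), (2, v), (24, d), (27, u), (29, a), (29, m), (37, s), (38, v)} with {(26, m), (36, k), (39, c), (5, q), (6, z)} → {(2, a), (2, v), (24, d), (27, u), (29, a), (29, m), (37, s), (38, v)}

{(2, a), (2, v), (24, d), (27, u), (29, a), (29, m), (37, s), (38, v)}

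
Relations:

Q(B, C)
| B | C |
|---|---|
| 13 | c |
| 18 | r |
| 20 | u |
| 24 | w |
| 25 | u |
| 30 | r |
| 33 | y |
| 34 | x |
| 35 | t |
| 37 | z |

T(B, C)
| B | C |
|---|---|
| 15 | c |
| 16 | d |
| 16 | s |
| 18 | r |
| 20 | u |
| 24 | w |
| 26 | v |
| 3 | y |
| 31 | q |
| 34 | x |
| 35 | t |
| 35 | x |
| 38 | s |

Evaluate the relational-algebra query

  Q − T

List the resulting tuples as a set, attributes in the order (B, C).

{(13, c), (25, u), (30, r), (33, y), (37, z)}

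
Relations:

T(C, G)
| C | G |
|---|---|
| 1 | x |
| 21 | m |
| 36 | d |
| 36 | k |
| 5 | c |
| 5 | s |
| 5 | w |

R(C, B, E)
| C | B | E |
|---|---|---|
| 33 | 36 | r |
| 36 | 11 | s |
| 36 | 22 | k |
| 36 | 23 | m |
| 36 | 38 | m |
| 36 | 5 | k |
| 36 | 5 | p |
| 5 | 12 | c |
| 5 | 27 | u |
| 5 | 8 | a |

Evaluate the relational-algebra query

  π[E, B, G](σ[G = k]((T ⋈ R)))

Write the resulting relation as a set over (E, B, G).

Natural join on C: {(36, d, 11, s), (36, d, 22, k), (36, d, 23, m), (36, d, 38, m), (36, d, 5, k), (36, d, 5, p), (36, k, 11, s), (36, k, 22, k), (36, k, 23, m), (36, k, 38, m), (36, k, 5, k), (36, k, 5, p), (5, c, 12, c), (5, c, 27, u), (5, c, 8, a), (5, s, 12, c), (5, s, 27, u), (5, s, 8, a), (5, w, 12, c), (5, w, 27, u), (5, w, 8, a)}
σ[G = k]: keep tuples satisfying G = k → {(36, k, 11, s), (36, k, 22, k), (36, k, 23, m), (36, k, 38, m), (36, k, 5, k), (36, k, 5, p)}
π_{E, B, G} gives {(k, 22, k), (k, 5, k), (m, 23, k), (m, 38, k), (p, 5, k), (s, 11, k)}.

{(k, 22, k), (k, 5, k), (m, 23, k), (m, 38, k), (p, 5, k), (s, 11, k)}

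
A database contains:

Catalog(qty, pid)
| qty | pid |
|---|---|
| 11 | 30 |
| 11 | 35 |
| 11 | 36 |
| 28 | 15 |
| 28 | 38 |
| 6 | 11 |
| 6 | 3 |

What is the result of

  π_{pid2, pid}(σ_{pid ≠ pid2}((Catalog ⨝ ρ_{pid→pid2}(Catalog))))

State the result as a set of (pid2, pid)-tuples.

ρ[pid→pid2]: schema becomes (qty, pid2); tuples unchanged.
Natural join on qty: {(11, 30, 30), (11, 30, 35), (11, 30, 36), (11, 35, 30), (11, 35, 35), (11, 35, 36), (11, 36, 30), (11, 36, 35), (11, 36, 36), (28, 15, 15), (28, 15, 38), (28, 38, 15), (28, 38, 38), (6, 11, 11), (6, 11, 3), (6, 3, 11), (6, 3, 3)}
Selection pid ≠ pid2: {(11, 30, 35), (11, 30, 36), (11, 35, 30), (11, 35, 36), (11, 36, 30), (11, 36, 35), (28, 15, 38), (28, 38, 15), (6, 11, 3), (6, 3, 11)}
π[pid2, pid]: project onto (pid2, pid) → {(11, 3), (15, 38), (3, 11), (30, 35), (30, 36), (35, 30), (35, 36), (36, 30), (36, 35), (38, 15)}

{(11, 3), (15, 38), (3, 11), (30, 35), (30, 36), (35, 30), (35, 36), (36, 30), (36, 35), (38, 15)}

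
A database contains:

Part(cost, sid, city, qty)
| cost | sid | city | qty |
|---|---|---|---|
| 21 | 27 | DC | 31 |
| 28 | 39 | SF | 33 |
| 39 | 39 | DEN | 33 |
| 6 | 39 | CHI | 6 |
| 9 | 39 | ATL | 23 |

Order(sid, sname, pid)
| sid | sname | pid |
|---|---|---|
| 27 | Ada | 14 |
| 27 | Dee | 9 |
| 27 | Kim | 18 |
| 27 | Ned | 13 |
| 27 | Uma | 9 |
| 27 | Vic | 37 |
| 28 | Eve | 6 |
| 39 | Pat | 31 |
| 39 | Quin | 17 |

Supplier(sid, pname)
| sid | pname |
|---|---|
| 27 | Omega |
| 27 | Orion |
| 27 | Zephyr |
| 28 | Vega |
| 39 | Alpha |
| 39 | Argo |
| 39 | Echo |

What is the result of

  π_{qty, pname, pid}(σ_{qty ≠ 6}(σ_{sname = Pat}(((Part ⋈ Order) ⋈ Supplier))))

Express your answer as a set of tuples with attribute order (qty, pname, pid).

Natural join on sid: {(21, 27, DC, 31, Ada, 14), (21, 27, DC, 31, Dee, 9), (21, 27, DC, 31, Kim, 18), (21, 27, DC, 31, Ned, 13), (21, 27, DC, 31, Uma, 9), (21, 27, DC, 31, Vic, 37), (28, 39, SF, 33, Pat, 31), (28, 39, SF, 33, Quin, 17), (39, 39, DEN, 33, Pat, 31), (39, 39, DEN, 33, Quin, 17), (6, 39, CHI, 6, Pat, 31), (6, 39, CHI, 6, Quin, 17), (9, 39, ATL, 23, Pat, 31), (9, 39, ATL, 23, Quin, 17)}
Natural join on sid: {(21, 27, DC, 31, Ada, 14, Omega), (21, 27, DC, 31, Ada, 14, Orion), (21, 27, DC, 31, Ada, 14, Zephyr), (21, 27, DC, 31, Dee, 9, Omega), (21, 27, DC, 31, Dee, 9, Orion), (21, 27, DC, 31, Dee, 9, Zephyr), (21, 27, DC, 31, Kim, 18, Omega), (21, 27, DC, 31, Kim, 18, Orion), (21, 27, DC, 31, Kim, 18, Zephyr), (21, 27, DC, 31, Ned, 13, Omega), (21, 27, DC, 31, Ned, 13, Orion), (21, 27, DC, 31, Ned, 13, Zephyr), (21, 27, DC, 31, Uma, 9, Omega), (21, 27, DC, 31, Uma, 9, Orion), (21, 27, DC, 31, Uma, 9, Zephyr), (21, 27, DC, 31, Vic, 37, Omega), (21, 27, DC, 31, Vic, 37, Orion), (21, 27, DC, 31, Vic, 37, Zephyr), (28, 39, SF, 33, Pat, 31, Alpha), (28, 39, SF, 33, Pat, 31, Argo), (28, 39, SF, 33, Pat, 31, Echo), (28, 39, SF, 33, Quin, 17, Alpha), (28, 39, SF, 33, Quin, 17, Argo), (28, 39, SF, 33, Quin, 17, Echo), (39, 39, DEN, 33, Pat, 31, Alpha), (39, 39, DEN, 33, Pat, 31, Argo), (39, 39, DEN, 33, Pat, 31, Echo), (39, 39, DEN, 33, Quin, 17, Alpha), (39, 39, DEN, 33, Quin, 17, Argo), (39, 39, DEN, 33, Quin, 17, Echo), (6, 39, CHI, 6, Pat, 31, Alpha), (6, 39, CHI, 6, Pat, 31, Argo), (6, 39, CHI, 6, Pat, 31, Echo), (6, 39, CHI, 6, Quin, 17, Alpha), (6, 39, CHI, 6, Quin, 17, Argo), (6, 39, CHI, 6, Quin, 17, Echo), (9, 39, ATL, 23, Pat, 31, Alpha), (9, 39, ATL, 23, Pat, 31, Argo), (9, 39, ATL, 23, Pat, 31, Echo), (9, 39, ATL, 23, Quin, 17, Alpha), (9, 39, ATL, 23, Quin, 17, Argo), (9, 39, ATL, 23, Quin, 17, Echo)}
Apply σ_{sname = Pat}; surviving tuples: {(28, 39, SF, 33, Pat, 31, Alpha), (28, 39, SF, 33, Pat, 31, Argo), (28, 39, SF, 33, Pat, 31, Echo), (39, 39, DEN, 33, Pat, 31, Alpha), (39, 39, DEN, 33, Pat, 31, Argo), (39, 39, DEN, 33, Pat, 31, Echo), (6, 39, CHI, 6, Pat, 31, Alpha), (6, 39, CHI, 6, Pat, 31, Argo), (6, 39, CHI, 6, Pat, 31, Echo), (9, 39, ATL, 23, Pat, 31, Alpha), (9, 39, ATL, 23, Pat, 31, Argo), (9, 39, ATL, 23, Pat, 31, Echo)}
Apply σ_{qty ≠ 6}; surviving tuples: {(28, 39, SF, 33, Pat, 31, Alpha), (28, 39, SF, 33, Pat, 31, Argo), (28, 39, SF, 33, Pat, 31, Echo), (39, 39, DEN, 33, Pat, 31, Alpha), (39, 39, DEN, 33, Pat, 31, Argo), (39, 39, DEN, 33, Pat, 31, Echo), (9, 39, ATL, 23, Pat, 31, Alpha), (9, 39, ATL, 23, Pat, 31, Argo), (9, 39, ATL, 23, Pat, 31, Echo)}
π[qty, pname, pid]: project onto (qty, pname, pid) (3 duplicate(s) eliminated) → {(23, Alpha, 31), (23, Argo, 31), (23, Echo, 31), (33, Alpha, 31), (33, Argo, 31), (33, Echo, 31)}

{(23, Alpha, 31), (23, Argo, 31), (23, Echo, 31), (33, Alpha, 31), (33, Argo, 31), (33, Echo, 31)}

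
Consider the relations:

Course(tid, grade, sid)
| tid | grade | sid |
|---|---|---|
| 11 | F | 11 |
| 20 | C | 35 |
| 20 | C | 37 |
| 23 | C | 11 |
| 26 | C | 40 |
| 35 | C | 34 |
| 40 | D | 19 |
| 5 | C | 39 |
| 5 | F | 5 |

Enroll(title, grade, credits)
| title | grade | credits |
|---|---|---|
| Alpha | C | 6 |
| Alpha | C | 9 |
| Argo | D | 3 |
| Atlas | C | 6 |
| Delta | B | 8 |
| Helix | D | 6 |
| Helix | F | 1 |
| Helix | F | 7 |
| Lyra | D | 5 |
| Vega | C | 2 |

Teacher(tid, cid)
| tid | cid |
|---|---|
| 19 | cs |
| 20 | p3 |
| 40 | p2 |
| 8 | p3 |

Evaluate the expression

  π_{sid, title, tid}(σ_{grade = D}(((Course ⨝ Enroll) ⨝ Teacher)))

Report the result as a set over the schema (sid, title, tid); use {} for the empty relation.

{(19, Argo, 40), (19, Helix, 40), (19, Lyra, 40)}

Course ⋈ Enroll (natural join on grade): {(11, F, 11, Helix, 1), (11, F, 11, Helix, 7), (20, C, 35, Alpha, 6), (20, C, 35, Alpha, 9), (20, C, 35, Atlas, 6), (20, C, 35, Vega, 2), (20, C, 37, Alpha, 6), (20, C, 37, Alpha, 9), (20, C, 37, Atlas, 6), (20, C, 37, Vega, 2), (23, C, 11, Alpha, 6), (23, C, 11, Alpha, 9), (23, C, 11, Atlas, 6), (23, C, 11, Vega, 2), (26, C, 40, Alpha, 6), (26, C, 40, Alpha, 9), (26, C, 40, Atlas, 6), (26, C, 40, Vega, 2), (35, C, 34, Alpha, 6), (35, C, 34, Alpha, 9), (35, C, 34, Atlas, 6), (35, C, 34, Vega, 2), (40, D, 19, Argo, 3), (40, D, 19, Helix, 6), (40, D, 19, Lyra, 5), (5, C, 39, Alpha, 6), (5, C, 39, Alpha, 9), (5, C, 39, Atlas, 6), (5, C, 39, Vega, 2), (5, F, 5, Helix, 1), (5, F, 5, Helix, 7)}
(Course ⨝ Enroll) ⋈ Teacher (natural join on tid): {(20, C, 35, Alpha, 6, p3), (20, C, 35, Alpha, 9, p3), (20, C, 35, Atlas, 6, p3), (20, C, 35, Vega, 2, p3), (20, C, 37, Alpha, 6, p3), (20, C, 37, Alpha, 9, p3), (20, C, 37, Atlas, 6, p3), (20, C, 37, Vega, 2, p3), (40, D, 19, Argo, 3, p2), (40, D, 19, Helix, 6, p2), (40, D, 19, Lyra, 5, p2)}
Selection grade = D: {(40, D, 19, Argo, 3, p2), (40, D, 19, Helix, 6, p2), (40, D, 19, Lyra, 5, p2)}
Keep only column(s) sid, title, tid: {(19, Argo, 40), (19, Helix, 40), (19, Lyra, 40)}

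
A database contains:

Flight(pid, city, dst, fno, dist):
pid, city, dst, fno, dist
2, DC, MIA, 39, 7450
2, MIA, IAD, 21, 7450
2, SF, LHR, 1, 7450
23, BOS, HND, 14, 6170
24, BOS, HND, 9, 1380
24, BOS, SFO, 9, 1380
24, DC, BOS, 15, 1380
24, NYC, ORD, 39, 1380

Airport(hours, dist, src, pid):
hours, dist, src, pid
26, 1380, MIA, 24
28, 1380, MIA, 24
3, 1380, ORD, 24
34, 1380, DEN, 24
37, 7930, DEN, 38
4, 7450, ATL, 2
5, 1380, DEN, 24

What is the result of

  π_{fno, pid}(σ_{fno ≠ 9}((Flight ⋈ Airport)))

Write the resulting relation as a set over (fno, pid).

Flight ⋈ Airport (natural join on pid, dist): {(2, DC, MIA, 39, 7450, 4, ATL), (2, MIA, IAD, 21, 7450, 4, ATL), (2, SF, LHR, 1, 7450, 4, ATL), (24, BOS, HND, 9, 1380, 26, MIA), (24, BOS, HND, 9, 1380, 28, MIA), (24, BOS, HND, 9, 1380, 3, ORD), (24, BOS, HND, 9, 1380, 34, DEN), (24, BOS, HND, 9, 1380, 5, DEN), (24, BOS, SFO, 9, 1380, 26, MIA), (24, BOS, SFO, 9, 1380, 28, MIA), (24, BOS, SFO, 9, 1380, 3, ORD), (24, BOS, SFO, 9, 1380, 34, DEN), (24, BOS, SFO, 9, 1380, 5, DEN), (24, DC, BOS, 15, 1380, 26, MIA), (24, DC, BOS, 15, 1380, 28, MIA), (24, DC, BOS, 15, 1380, 3, ORD), (24, DC, BOS, 15, 1380, 34, DEN), (24, DC, BOS, 15, 1380, 5, DEN), (24, NYC, ORD, 39, 1380, 26, MIA), (24, NYC, ORD, 39, 1380, 28, MIA), (24, NYC, ORD, 39, 1380, 3, ORD), (24, NYC, ORD, 39, 1380, 34, DEN), (24, NYC, ORD, 39, 1380, 5, DEN)}
Filtering on fno ≠ 9 leaves {(2, DC, MIA, 39, 7450, 4, ATL), (2, MIA, IAD, 21, 7450, 4, ATL), (2, SF, LHR, 1, 7450, 4, ATL), (24, DC, BOS, 15, 1380, 26, MIA), (24, DC, BOS, 15, 1380, 28, MIA), (24, DC, BOS, 15, 1380, 3, ORD), (24, DC, BOS, 15, 1380, 34, DEN), (24, DC, BOS, 15, 1380, 5, DEN), (24, NYC, ORD, 39, 1380, 26, MIA), (24, NYC, ORD, 39, 1380, 28, MIA), (24, NYC, ORD, 39, 1380, 3, ORD), (24, NYC, ORD, 39, 1380, 34, DEN), (24, NYC, ORD, 39, 1380, 5, DEN)}.
π[fno, pid]: project onto (fno, pid) (8 duplicate(s) eliminated) → {(1, 2), (15, 24), (21, 2), (39, 2), (39, 24)}

{(1, 2), (15, 24), (21, 2), (39, 2), (39, 24)}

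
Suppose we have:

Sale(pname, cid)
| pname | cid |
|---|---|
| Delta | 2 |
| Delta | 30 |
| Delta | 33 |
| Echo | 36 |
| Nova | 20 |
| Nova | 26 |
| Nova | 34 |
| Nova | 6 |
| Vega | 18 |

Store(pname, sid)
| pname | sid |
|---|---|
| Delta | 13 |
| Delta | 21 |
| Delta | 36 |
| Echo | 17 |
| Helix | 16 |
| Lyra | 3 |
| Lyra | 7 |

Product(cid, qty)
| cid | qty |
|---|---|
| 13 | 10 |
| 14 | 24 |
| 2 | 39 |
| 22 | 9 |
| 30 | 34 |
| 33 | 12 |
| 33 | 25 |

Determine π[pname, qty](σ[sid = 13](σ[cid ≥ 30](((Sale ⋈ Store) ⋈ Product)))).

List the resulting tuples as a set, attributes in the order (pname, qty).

Sale ⋈ Store (natural join on pname): {(Delta, 2, 13), (Delta, 2, 21), (Delta, 2, 36), (Delta, 30, 13), (Delta, 30, 21), (Delta, 30, 36), (Delta, 33, 13), (Delta, 33, 21), (Delta, 33, 36), (Echo, 36, 17)}
(Sale ⋈ Store) ⋈ Product (natural join on cid): {(Delta, 2, 13, 39), (Delta, 2, 21, 39), (Delta, 2, 36, 39), (Delta, 30, 13, 34), (Delta, 30, 21, 34), (Delta, 30, 36, 34), (Delta, 33, 13, 12), (Delta, 33, 13, 25), (Delta, 33, 21, 12), (Delta, 33, 21, 25), (Delta, 33, 36, 12), (Delta, 33, 36, 25)}
Apply σ_{cid ≥ 30}; surviving tuples: {(Delta, 30, 13, 34), (Delta, 30, 21, 34), (Delta, 30, 36, 34), (Delta, 33, 13, 12), (Delta, 33, 13, 25), (Delta, 33, 21, 12), (Delta, 33, 21, 25), (Delta, 33, 36, 12), (Delta, 33, 36, 25)}
Apply σ_{sid = 13}; surviving tuples: {(Delta, 30, 13, 34), (Delta, 33, 13, 12), (Delta, 33, 13, 25)}
Projecting to pname, qty: {(Delta, 12), (Delta, 25), (Delta, 34)}

{(Delta, 12), (Delta, 25), (Delta, 34)}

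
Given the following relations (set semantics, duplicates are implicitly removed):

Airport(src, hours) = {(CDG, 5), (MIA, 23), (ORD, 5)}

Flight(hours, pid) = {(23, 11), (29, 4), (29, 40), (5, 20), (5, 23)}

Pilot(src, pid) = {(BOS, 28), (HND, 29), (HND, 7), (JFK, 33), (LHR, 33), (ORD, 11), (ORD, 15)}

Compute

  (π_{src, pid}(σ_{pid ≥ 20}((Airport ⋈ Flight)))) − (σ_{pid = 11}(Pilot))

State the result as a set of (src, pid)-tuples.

Airport ⋈ Flight (natural join on hours): {(CDG, 5, 20), (CDG, 5, 23), (MIA, 23, 11), (ORD, 5, 20), (ORD, 5, 23)}
σ[pid ≥ 20]: keep tuples satisfying pid ≥ 20 → {(CDG, 5, 20), (CDG, 5, 23), (ORD, 5, 20), (ORD, 5, 23)}
π[src, pid]: project onto (src, pid) → {(CDG, 20), (CDG, 23), (ORD, 20), (ORD, 23)}
σ[pid = 11]: keep tuples satisfying pid = 11 → {(ORD, 11)}
Set difference of the two operands is {(CDG, 20), (CDG, 23), (ORD, 20), (ORD, 23)}.

{(CDG, 20), (CDG, 23), (ORD, 20), (ORD, 23)}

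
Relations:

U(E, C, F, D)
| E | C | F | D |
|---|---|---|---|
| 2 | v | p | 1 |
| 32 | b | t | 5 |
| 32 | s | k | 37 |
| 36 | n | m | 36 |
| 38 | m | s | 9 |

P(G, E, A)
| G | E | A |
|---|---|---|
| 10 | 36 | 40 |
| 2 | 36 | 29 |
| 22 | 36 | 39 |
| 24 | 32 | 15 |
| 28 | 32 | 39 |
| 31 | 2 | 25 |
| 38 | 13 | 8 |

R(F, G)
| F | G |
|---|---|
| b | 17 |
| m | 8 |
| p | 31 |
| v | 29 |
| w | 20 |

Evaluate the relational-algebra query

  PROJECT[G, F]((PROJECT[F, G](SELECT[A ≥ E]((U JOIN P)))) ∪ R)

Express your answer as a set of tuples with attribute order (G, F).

Natural join on E: {(2, v, p, 1, 31, 25), (32, b, t, 5, 24, 15), (32, b, t, 5, 28, 39), (32, s, k, 37, 24, 15), (32, s, k, 37, 28, 39), (36, n, m, 36, 10, 40), (36, n, m, 36, 2, 29), (36, n, m, 36, 22, 39)}
σ[A ≥ E]: keep tuples satisfying A ≥ E → {(2, v, p, 1, 31, 25), (32, b, t, 5, 28, 39), (32, s, k, 37, 28, 39), (36, n, m, 36, 10, 40), (36, n, m, 36, 22, 39)}
π_{F, G} gives {(k, 28), (m, 10), (m, 22), (p, 31), (t, 28)}.
Taking the union: {(b, 17), (k, 28), (m, 10), (m, 22), (m, 8), (p, 31), (t, 28), (v, 29), (w, 20)}
π_{G, F} gives {(10, m), (17, b), (20, w), (22, m), (28, k), (28, t), (29, v), (31, p), (8, m)}.

{(10, m), (17, b), (20, w), (22, m), (28, k), (28, t), (29, v), (31, p), (8, m)}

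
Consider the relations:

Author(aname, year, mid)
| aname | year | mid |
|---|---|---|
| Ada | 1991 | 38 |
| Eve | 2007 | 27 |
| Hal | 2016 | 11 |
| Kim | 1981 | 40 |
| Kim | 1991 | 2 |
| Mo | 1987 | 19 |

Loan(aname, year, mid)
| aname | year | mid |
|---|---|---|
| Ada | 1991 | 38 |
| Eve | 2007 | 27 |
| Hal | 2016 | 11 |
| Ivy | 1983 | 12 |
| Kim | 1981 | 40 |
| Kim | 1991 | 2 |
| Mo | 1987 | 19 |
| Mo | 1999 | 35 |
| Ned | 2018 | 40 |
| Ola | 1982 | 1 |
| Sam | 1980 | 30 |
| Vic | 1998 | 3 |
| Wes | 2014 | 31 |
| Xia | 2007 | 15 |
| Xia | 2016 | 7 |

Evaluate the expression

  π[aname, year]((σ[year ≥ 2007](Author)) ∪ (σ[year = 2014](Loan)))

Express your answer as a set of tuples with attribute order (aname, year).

{(Eve, 2007), (Hal, 2016), (Wes, 2014)}

σ[year ≥ 2007]: keep tuples satisfying year ≥ 2007 → {(Eve, 2007, 27), (Hal, 2016, 11)}
σ[year = 2014]: keep tuples satisfying year = 2014 → {(Wes, 2014, 31)}
Set union of the two operands is {(Eve, 2007, 27), (Hal, 2016, 11), (Wes, 2014, 31)}.
π[aname, year]: project onto (aname, year) → {(Eve, 2007), (Hal, 2016), (Wes, 2014)}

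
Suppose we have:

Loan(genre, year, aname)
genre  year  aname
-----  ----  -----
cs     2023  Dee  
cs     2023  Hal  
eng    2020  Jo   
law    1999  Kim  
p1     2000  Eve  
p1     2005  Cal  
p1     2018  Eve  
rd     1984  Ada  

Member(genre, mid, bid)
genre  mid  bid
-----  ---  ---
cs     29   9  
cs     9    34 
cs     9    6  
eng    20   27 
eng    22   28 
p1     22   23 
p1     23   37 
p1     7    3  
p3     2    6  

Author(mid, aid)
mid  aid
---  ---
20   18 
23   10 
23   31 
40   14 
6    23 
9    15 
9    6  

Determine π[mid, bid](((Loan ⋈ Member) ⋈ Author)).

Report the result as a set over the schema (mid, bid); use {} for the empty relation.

{(20, 27), (23, 37), (9, 34), (9, 6)}

Joining Loan and Member on genre yields {(cs, 2023, Dee, 29, 9), (cs, 2023, Dee, 9, 34), (cs, 2023, Dee, 9, 6), (cs, 2023, Hal, 29, 9), (cs, 2023, Hal, 9, 34), (cs, 2023, Hal, 9, 6), (eng, 2020, Jo, 20, 27), (eng, 2020, Jo, 22, 28), (p1, 2000, Eve, 22, 23), (p1, 2000, Eve, 23, 37), (p1, 2000, Eve, 7, 3), (p1, 2005, Cal, 22, 23), (p1, 2005, Cal, 23, 37), (p1, 2005, Cal, 7, 3), (p1, 2018, Eve, 22, 23), (p1, 2018, Eve, 23, 37), (p1, 2018, Eve, 7, 3)}.
Joining (Loan ⋈ Member) and Author on mid yields {(cs, 2023, Dee, 9, 34, 15), (cs, 2023, Dee, 9, 34, 6), (cs, 2023, Dee, 9, 6, 15), (cs, 2023, Dee, 9, 6, 6), (cs, 2023, Hal, 9, 34, 15), (cs, 2023, Hal, 9, 34, 6), (cs, 2023, Hal, 9, 6, 15), (cs, 2023, Hal, 9, 6, 6), (eng, 2020, Jo, 20, 27, 18), (p1, 2000, Eve, 23, 37, 10), (p1, 2000, Eve, 23, 37, 31), (p1, 2005, Cal, 23, 37, 10), (p1, 2005, Cal, 23, 37, 31), (p1, 2018, Eve, 23, 37, 10), (p1, 2018, Eve, 23, 37, 31)}.
Projecting to mid, bid (11 duplicate(s) eliminated): {(20, 27), (23, 37), (9, 34), (9, 6)}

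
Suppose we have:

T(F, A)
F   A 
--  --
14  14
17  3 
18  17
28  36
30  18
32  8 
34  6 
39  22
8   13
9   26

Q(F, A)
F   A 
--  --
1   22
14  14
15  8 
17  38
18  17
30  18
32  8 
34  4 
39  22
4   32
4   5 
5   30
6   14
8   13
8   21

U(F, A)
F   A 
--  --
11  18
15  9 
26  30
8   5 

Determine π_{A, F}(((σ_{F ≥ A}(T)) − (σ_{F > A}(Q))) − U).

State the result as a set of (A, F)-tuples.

{(14, 14), (3, 17), (6, 34)}

σ[F ≥ A]: keep tuples satisfying F ≥ A → {(14, 14), (17, 3), (18, 17), (30, 18), (32, 8), (34, 6), (39, 22)}
σ[F > A]: keep tuples satisfying F > A → {(15, 8), (18, 17), (30, 18), (32, 8), (34, 4), (39, 22)}
Set difference of the two operands is {(14, 14), (17, 3), (34, 6)}.
Set difference of the two operands is {(14, 14), (17, 3), (34, 6)}.
Keep only column(s) A, F: {(14, 14), (3, 17), (6, 34)}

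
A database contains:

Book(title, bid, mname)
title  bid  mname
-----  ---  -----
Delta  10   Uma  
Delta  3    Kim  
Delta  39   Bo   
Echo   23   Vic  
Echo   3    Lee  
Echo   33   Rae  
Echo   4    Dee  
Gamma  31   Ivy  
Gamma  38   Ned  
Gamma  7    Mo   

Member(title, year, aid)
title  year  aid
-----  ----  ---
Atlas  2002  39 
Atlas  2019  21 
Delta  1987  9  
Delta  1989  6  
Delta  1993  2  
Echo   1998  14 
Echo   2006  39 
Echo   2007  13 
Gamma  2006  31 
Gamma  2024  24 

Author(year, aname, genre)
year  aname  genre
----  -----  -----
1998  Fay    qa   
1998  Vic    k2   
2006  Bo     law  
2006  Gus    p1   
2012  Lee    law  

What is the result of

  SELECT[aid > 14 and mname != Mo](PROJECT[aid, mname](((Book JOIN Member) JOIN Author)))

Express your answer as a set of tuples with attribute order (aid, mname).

Book ⋈ Member (natural join on title): {(Delta, 10, Uma, 1987, 9), (Delta, 10, Uma, 1989, 6), (Delta, 10, Uma, 1993, 2), (Delta, 3, Kim, 1987, 9), (Delta, 3, Kim, 1989, 6), (Delta, 3, Kim, 1993, 2), (Delta, 39, Bo, 1987, 9), (Delta, 39, Bo, 1989, 6), (Delta, 39, Bo, 1993, 2), (Echo, 23, Vic, 1998, 14), (Echo, 23, Vic, 2006, 39), (Echo, 23, Vic, 2007, 13), (Echo, 3, Lee, 1998, 14), (Echo, 3, Lee, 2006, 39), (Echo, 3, Lee, 2007, 13), (Echo, 33, Rae, 1998, 14), (Echo, 33, Rae, 2006, 39), (Echo, 33, Rae, 2007, 13), (Echo, 4, Dee, 1998, 14), (Echo, 4, Dee, 2006, 39), (Echo, 4, Dee, 2007, 13), (Gamma, 31, Ivy, 2006, 31), (Gamma, 31, Ivy, 2024, 24), (Gamma, 38, Ned, 2006, 31), (Gamma, 38, Ned, 2024, 24), (Gamma, 7, Mo, 2006, 31), (Gamma, 7, Mo, 2024, 24)}
(Book JOIN Member) ⋈ Author (natural join on year): {(Echo, 23, Vic, 1998, 14, Fay, qa), (Echo, 23, Vic, 1998, 14, Vic, k2), (Echo, 23, Vic, 2006, 39, Bo, law), (Echo, 23, Vic, 2006, 39, Gus, p1), (Echo, 3, Lee, 1998, 14, Fay, qa), (Echo, 3, Lee, 1998, 14, Vic, k2), (Echo, 3, Lee, 2006, 39, Bo, law), (Echo, 3, Lee, 2006, 39, Gus, p1), (Echo, 33, Rae, 1998, 14, Fay, qa), (Echo, 33, Rae, 1998, 14, Vic, k2), (Echo, 33, Rae, 2006, 39, Bo, law), (Echo, 33, Rae, 2006, 39, Gus, p1), (Echo, 4, Dee, 1998, 14, Fay, qa), (Echo, 4, Dee, 1998, 14, Vic, k2), (Echo, 4, Dee, 2006, 39, Bo, law), (Echo, 4, Dee, 2006, 39, Gus, p1), (Gamma, 31, Ivy, 2006, 31, Bo, law), (Gamma, 31, Ivy, 2006, 31, Gus, p1), (Gamma, 38, Ned, 2006, 31, Bo, law), (Gamma, 38, Ned, 2006, 31, Gus, p1), (Gamma, 7, Mo, 2006, 31, Bo, law), (Gamma, 7, Mo, 2006, 31, Gus, p1)}
Projecting to aid, mname (11 duplicate(s) eliminated): {(14, Dee), (14, Lee), (14, Rae), (14, Vic), (31, Ivy), (31, Mo), (31, Ned), (39, Dee), (39, Lee), (39, Rae), (39, Vic)}
Filtering on aid > 14 and mname != Mo leaves {(31, Ivy), (31, Ned), (39, Dee), (39, Lee), (39, Rae), (39, Vic)}.

{(31, Ivy), (31, Ned), (39, Dee), (39, Lee), (39, Rae), (39, Vic)}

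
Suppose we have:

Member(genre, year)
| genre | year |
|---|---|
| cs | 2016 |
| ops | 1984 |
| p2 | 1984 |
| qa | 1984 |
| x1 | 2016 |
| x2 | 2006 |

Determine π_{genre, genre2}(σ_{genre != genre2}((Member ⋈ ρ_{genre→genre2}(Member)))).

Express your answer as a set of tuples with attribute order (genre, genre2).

{(cs, x1), (ops, p2), (ops, qa), (p2, ops), (p2, qa), (qa, ops), (qa, p2), (x1, cs)}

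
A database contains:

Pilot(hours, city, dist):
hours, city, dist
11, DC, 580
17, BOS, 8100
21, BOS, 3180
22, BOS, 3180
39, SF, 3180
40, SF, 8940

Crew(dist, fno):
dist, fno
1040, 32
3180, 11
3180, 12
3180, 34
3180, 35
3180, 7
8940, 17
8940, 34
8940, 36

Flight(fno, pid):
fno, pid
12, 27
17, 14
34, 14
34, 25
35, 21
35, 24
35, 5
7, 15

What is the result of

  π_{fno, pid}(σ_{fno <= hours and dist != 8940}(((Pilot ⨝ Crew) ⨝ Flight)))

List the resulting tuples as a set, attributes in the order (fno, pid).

Pilot ⋈ Crew (natural join on dist): {(21, BOS, 3180, 11), (21, BOS, 3180, 12), (21, BOS, 3180, 34), (21, BOS, 3180, 35), (21, BOS, 3180, 7), (22, BOS, 3180, 11), (22, BOS, 3180, 12), (22, BOS, 3180, 34), (22, BOS, 3180, 35), (22, BOS, 3180, 7), (39, SF, 3180, 11), (39, SF, 3180, 12), (39, SF, 3180, 34), (39, SF, 3180, 35), (39, SF, 3180, 7), (40, SF, 8940, 17), (40, SF, 8940, 34), (40, SF, 8940, 36)}
(Pilot ⨝ Crew) ⋈ Flight (natural join on fno): {(21, BOS, 3180, 12, 27), (21, BOS, 3180, 34, 14), (21, BOS, 3180, 34, 25), (21, BOS, 3180, 35, 21), (21, BOS, 3180, 35, 24), (21, BOS, 3180, 35, 5), (21, BOS, 3180, 7, 15), (22, BOS, 3180, 12, 27), (22, BOS, 3180, 34, 14), (22, BOS, 3180, 34, 25), (22, BOS, 3180, 35, 21), (22, BOS, 3180, 35, 24), (22, BOS, 3180, 35, 5), (22, BOS, 3180, 7, 15), (39, SF, 3180, 12, 27), (39, SF, 3180, 34, 14), (39, SF, 3180, 34, 25), (39, SF, 3180, 35, 21), (39, SF, 3180, 35, 24), (39, SF, 3180, 35, 5), (39, SF, 3180, 7, 15), (40, SF, 8940, 17, 14), (40, SF, 8940, 34, 14), (40, SF, 8940, 34, 25)}
Selection fno <= hours and dist != 8940: {(21, BOS, 3180, 12, 27), (21, BOS, 3180, 7, 15), (22, BOS, 3180, 12, 27), (22, BOS, 3180, 7, 15), (39, SF, 3180, 12, 27), (39, SF, 3180, 34, 14), (39, SF, 3180, 34, 25), (39, SF, 3180, 35, 21), (39, SF, 3180, 35, 24), (39, SF, 3180, 35, 5), (39, SF, 3180, 7, 15)}
Projecting to fno, pid (4 duplicate(s) eliminated): {(12, 27), (34, 14), (34, 25), (35, 21), (35, 24), (35, 5), (7, 15)}

{(12, 27), (34, 14), (34, 25), (35, 21), (35, 24), (35, 5), (7, 15)}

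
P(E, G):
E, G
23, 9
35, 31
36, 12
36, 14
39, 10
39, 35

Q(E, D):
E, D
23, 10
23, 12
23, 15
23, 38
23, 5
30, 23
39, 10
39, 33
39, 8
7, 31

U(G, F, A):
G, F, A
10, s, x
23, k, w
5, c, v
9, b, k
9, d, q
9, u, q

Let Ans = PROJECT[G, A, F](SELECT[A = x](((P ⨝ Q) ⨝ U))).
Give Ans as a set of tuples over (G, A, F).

P ⋈ Q (natural join on E): {(23, 9, 10), (23, 9, 12), (23, 9, 15), (23, 9, 38), (23, 9, 5), (39, 10, 10), (39, 10, 33), (39, 10, 8), (39, 35, 10), (39, 35, 33), (39, 35, 8)}
(P ⨝ Q) ⋈ U (natural join on G): {(23, 9, 10, b, k), (23, 9, 10, d, q), (23, 9, 10, u, q), (23, 9, 12, b, k), (23, 9, 12, d, q), (23, 9, 12, u, q), (23, 9, 15, b, k), (23, 9, 15, d, q), (23, 9, 15, u, q), (23, 9, 38, b, k), (23, 9, 38, d, q), (23, 9, 38, u, q), (23, 9, 5, b, k), (23, 9, 5, d, q), (23, 9, 5, u, q), (39, 10, 10, s, x), (39, 10, 33, s, x), (39, 10, 8, s, x)}
Selection A = x: {(39, 10, 10, s, x), (39, 10, 33, s, x), (39, 10, 8, s, x)}
Keep only column(s) G, A, F (2 duplicate(s) eliminated): {(10, x, s)}

{(10, x, s)}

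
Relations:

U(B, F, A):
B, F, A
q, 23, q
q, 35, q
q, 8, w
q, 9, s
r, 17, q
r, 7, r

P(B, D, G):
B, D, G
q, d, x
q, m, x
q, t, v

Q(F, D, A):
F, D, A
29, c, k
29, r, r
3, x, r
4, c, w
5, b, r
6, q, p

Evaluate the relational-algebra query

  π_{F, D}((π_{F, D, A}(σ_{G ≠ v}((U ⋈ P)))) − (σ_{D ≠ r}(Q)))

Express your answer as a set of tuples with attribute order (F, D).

{(23, d), (23, m), (35, d), (35, m), (8, d), (8, m), (9, d), (9, m)}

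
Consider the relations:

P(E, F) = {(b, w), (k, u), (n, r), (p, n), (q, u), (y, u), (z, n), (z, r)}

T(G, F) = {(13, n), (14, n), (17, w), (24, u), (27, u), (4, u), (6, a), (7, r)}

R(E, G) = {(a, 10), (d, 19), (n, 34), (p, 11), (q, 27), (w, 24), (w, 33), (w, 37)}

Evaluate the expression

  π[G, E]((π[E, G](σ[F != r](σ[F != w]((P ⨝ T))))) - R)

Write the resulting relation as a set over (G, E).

{(13, p), (13, z), (14, p), (14, z), (24, k), (24, q), (24, y), (27, k), (27, y), (4, k), (4, q), (4, y)}

Natural join on F: {(b, w, 17), (k, u, 24), (k, u, 27), (k, u, 4), (n, r, 7), (p, n, 13), (p, n, 14), (q, u, 24), (q, u, 27), (q, u, 4), (y, u, 24), (y, u, 27), (y, u, 4), (z, n, 13), (z, n, 14), (z, r, 7)}
Filtering on F != w leaves {(k, u, 24), (k, u, 27), (k, u, 4), (n, r, 7), (p, n, 13), (p, n, 14), (q, u, 24), (q, u, 27), (q, u, 4), (y, u, 24), (y, u, 27), (y, u, 4), (z, n, 13), (z, n, 14), (z, r, 7)}.
Filtering on F != r leaves {(k, u, 24), (k, u, 27), (k, u, 4), (p, n, 13), (p, n, 14), (q, u, 24), (q, u, 27), (q, u, 4), (y, u, 24), (y, u, 27), (y, u, 4), (z, n, 13), (z, n, 14)}.
Projecting to E, G: {(k, 24), (k, 27), (k, 4), (p, 13), (p, 14), (q, 24), (q, 27), (q, 4), (y, 24), (y, 27), (y, 4), (z, 13), (z, 14)}
Set difference of the two operands is {(k, 24), (k, 27), (k, 4), (p, 13), (p, 14), (q, 24), (q, 4), (y, 24), (y, 27), (y, 4), (z, 13), (z, 14)}.
Projecting to G, E: {(13, p), (13, z), (14, p), (14, z), (24, k), (24, q), (24, y), (27, k), (27, y), (4, k), (4, q), (4, y)}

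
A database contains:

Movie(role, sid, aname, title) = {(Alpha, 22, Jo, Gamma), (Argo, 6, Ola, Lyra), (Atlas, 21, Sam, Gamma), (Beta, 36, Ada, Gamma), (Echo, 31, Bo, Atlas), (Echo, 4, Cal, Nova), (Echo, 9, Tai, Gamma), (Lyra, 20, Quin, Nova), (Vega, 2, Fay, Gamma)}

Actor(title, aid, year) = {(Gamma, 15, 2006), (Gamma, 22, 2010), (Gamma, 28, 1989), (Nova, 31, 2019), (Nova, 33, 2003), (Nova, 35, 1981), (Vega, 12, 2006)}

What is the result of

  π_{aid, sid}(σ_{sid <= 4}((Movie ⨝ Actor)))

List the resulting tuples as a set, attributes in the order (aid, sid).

Movie ⋈ Actor (natural join on title): {(Alpha, 22, Jo, Gamma, 15, 2006), (Alpha, 22, Jo, Gamma, 22, 2010), (Alpha, 22, Jo, Gamma, 28, 1989), (Atlas, 21, Sam, Gamma, 15, 2006), (Atlas, 21, Sam, Gamma, 22, 2010), (Atlas, 21, Sam, Gamma, 28, 1989), (Beta, 36, Ada, Gamma, 15, 2006), (Beta, 36, Ada, Gamma, 22, 2010), (Beta, 36, Ada, Gamma, 28, 1989), (Echo, 4, Cal, Nova, 31, 2019), (Echo, 4, Cal, Nova, 33, 2003), (Echo, 4, Cal, Nova, 35, 1981), (Echo, 9, Tai, Gamma, 15, 2006), (Echo, 9, Tai, Gamma, 22, 2010), (Echo, 9, Tai, Gamma, 28, 1989), (Lyra, 20, Quin, Nova, 31, 2019), (Lyra, 20, Quin, Nova, 33, 2003), (Lyra, 20, Quin, Nova, 35, 1981), (Vega, 2, Fay, Gamma, 15, 2006), (Vega, 2, Fay, Gamma, 22, 2010), (Vega, 2, Fay, Gamma, 28, 1989)}
σ[sid <= 4]: keep tuples satisfying sid <= 4 → {(Echo, 4, Cal, Nova, 31, 2019), (Echo, 4, Cal, Nova, 33, 2003), (Echo, 4, Cal, Nova, 35, 1981), (Vega, 2, Fay, Gamma, 15, 2006), (Vega, 2, Fay, Gamma, 22, 2010), (Vega, 2, Fay, Gamma, 28, 1989)}
Projecting to aid, sid: {(15, 2), (22, 2), (28, 2), (31, 4), (33, 4), (35, 4)}

{(15, 2), (22, 2), (28, 2), (31, 4), (33, 4), (35, 4)}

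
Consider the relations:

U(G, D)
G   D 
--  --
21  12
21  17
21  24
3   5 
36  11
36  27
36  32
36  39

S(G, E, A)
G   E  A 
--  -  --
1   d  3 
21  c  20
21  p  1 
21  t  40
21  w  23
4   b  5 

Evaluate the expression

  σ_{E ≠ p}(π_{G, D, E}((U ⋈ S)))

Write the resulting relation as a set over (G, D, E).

{(21, 12, c), (21, 12, t), (21, 12, w), (21, 17, c), (21, 17, t), (21, 17, w), (21, 24, c), (21, 24, t), (21, 24, w)}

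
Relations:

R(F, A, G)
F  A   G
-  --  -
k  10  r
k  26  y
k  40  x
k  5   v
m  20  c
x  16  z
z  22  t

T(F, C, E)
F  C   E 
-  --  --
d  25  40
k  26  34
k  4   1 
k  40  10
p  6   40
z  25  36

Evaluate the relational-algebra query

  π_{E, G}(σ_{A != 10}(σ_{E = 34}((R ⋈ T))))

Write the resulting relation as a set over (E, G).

R ⋈ T (natural join on F): {(k, 10, r, 26, 34), (k, 10, r, 4, 1), (k, 10, r, 40, 10), (k, 26, y, 26, 34), (k, 26, y, 4, 1), (k, 26, y, 40, 10), (k, 40, x, 26, 34), (k, 40, x, 4, 1), (k, 40, x, 40, 10), (k, 5, v, 26, 34), (k, 5, v, 4, 1), (k, 5, v, 40, 10), (z, 22, t, 25, 36)}
Filtering on E = 34 leaves {(k, 10, r, 26, 34), (k, 26, y, 26, 34), (k, 40, x, 26, 34), (k, 5, v, 26, 34)}.
Filtering on A != 10 leaves {(k, 26, y, 26, 34), (k, 40, x, 26, 34), (k, 5, v, 26, 34)}.
π_{E, G} gives {(34, v), (34, x), (34, y)}.

{(34, v), (34, x), (34, y)}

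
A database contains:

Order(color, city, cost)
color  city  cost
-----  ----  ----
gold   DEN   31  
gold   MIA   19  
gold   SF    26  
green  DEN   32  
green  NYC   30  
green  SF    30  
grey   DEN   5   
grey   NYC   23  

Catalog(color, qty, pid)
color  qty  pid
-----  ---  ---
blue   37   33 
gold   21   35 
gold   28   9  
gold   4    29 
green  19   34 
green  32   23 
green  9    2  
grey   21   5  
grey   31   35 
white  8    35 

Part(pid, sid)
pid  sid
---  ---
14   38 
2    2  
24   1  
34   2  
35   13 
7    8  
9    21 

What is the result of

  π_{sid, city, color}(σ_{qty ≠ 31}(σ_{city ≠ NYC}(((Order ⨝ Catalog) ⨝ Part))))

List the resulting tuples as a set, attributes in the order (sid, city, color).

Natural join on color: {(gold, DEN, 31, 21, 35), (gold, DEN, 31, 28, 9), (gold, DEN, 31, 4, 29), (gold, MIA, 19, 21, 35), (gold, MIA, 19, 28, 9), (gold, MIA, 19, 4, 29), (gold, SF, 26, 21, 35), (gold, SF, 26, 28, 9), (gold, SF, 26, 4, 29), (green, DEN, 32, 19, 34), (green, DEN, 32, 32, 23), (green, DEN, 32, 9, 2), (green, NYC, 30, 19, 34), (green, NYC, 30, 32, 23), (green, NYC, 30, 9, 2), (green, SF, 30, 19, 34), (green, SF, 30, 32, 23), (green, SF, 30, 9, 2), (grey, DEN, 5, 21, 5), (grey, DEN, 5, 31, 35), (grey, NYC, 23, 21, 5), (grey, NYC, 23, 31, 35)}
Natural join on pid: {(gold, DEN, 31, 21, 35, 13), (gold, DEN, 31, 28, 9, 21), (gold, MIA, 19, 21, 35, 13), (gold, MIA, 19, 28, 9, 21), (gold, SF, 26, 21, 35, 13), (gold, SF, 26, 28, 9, 21), (green, DEN, 32, 19, 34, 2), (green, DEN, 32, 9, 2, 2), (green, NYC, 30, 19, 34, 2), (green, NYC, 30, 9, 2, 2), (green, SF, 30, 19, 34, 2), (green, SF, 30, 9, 2, 2), (grey, DEN, 5, 31, 35, 13), (grey, NYC, 23, 31, 35, 13)}
σ[city ≠ NYC]: keep tuples satisfying city ≠ NYC → {(gold, DEN, 31, 21, 35, 13), (gold, DEN, 31, 28, 9, 21), (gold, MIA, 19, 21, 35, 13), (gold, MIA, 19, 28, 9, 21), (gold, SF, 26, 21, 35, 13), (gold, SF, 26, 28, 9, 21), (green, DEN, 32, 19, 34, 2), (green, DEN, 32, 9, 2, 2), (green, SF, 30, 19, 34, 2), (green, SF, 30, 9, 2, 2), (grey, DEN, 5, 31, 35, 13)}
σ[qty ≠ 31]: keep tuples satisfying qty ≠ 31 → {(gold, DEN, 31, 21, 35, 13), (gold, DEN, 31, 28, 9, 21), (gold, MIA, 19, 21, 35, 13), (gold, MIA, 19, 28, 9, 21), (gold, SF, 26, 21, 35, 13), (gold, SF, 26, 28, 9, 21), (green, DEN, 32, 19, 34, 2), (green, DEN, 32, 9, 2, 2), (green, SF, 30, 19, 34, 2), (green, SF, 30, 9, 2, 2)}
Keep only column(s) sid, city, color (2 duplicate(s) eliminated): {(13, DEN, gold), (13, MIA, gold), (13, SF, gold), (2, DEN, green), (2, SF, green), (21, DEN, gold), (21, MIA, gold), (21, SF, gold)}

{(13, DEN, gold), (13, MIA, gold), (13, SF, gold), (2, DEN, green), (2, SF, green), (21, DEN, gold), (21, MIA, gold), (21, SF, gold)}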